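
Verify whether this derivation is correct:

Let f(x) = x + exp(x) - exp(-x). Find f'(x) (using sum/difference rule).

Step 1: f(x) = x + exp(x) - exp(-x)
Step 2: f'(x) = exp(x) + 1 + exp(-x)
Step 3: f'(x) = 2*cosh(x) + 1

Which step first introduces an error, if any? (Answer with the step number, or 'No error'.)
No error

All steps in this derivation are correct.
The final answer f'(x) = 2*cosh(x) + 1 is valid.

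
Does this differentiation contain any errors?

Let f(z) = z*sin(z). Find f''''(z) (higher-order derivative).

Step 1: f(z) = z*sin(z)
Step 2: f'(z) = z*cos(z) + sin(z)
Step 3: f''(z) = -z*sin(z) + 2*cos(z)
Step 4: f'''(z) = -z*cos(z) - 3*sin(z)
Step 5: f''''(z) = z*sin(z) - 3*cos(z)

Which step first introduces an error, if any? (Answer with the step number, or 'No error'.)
Step 5

Step 5 is incorrect due to a wrong coefficient.
The step shows: z*sin(z) - 3*cos(z)
The correct value should be: z*sin(z) - 4*cos(z)

Explanation: The coefficient -4 was incorrectly written as -3: the term -4*cos(z) was incorrectly written as -3*cos(z)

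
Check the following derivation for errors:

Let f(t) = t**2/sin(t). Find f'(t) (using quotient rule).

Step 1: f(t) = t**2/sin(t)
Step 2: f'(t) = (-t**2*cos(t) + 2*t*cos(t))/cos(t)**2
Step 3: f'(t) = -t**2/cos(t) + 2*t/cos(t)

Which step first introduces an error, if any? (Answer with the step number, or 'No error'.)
Step 2

Step 2 is incorrect due to a wrong trig function.
The step shows: (-t**2*cos(t) + 2*t*cos(t))/cos(t)**2
The correct value should be: (-t**2*cos(t) + 2*t*sin(t))/sin(t)**2

Explanation: sin(t) was incorrectly written as cos(t): the term (-t**2*cos(t) + 2*t*sin(t))/sin(t)**2 was incorrectly written as (-t**2*cos(t) + 2*t*cos(t))/cos(t)**2
The later steps are derived from this incorrect expression, so the error originates in Step 2.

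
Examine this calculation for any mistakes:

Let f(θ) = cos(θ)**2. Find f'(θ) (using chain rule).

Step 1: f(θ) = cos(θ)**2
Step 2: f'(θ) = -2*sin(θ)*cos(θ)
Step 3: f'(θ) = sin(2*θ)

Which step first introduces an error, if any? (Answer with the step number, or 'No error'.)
Step 3

Step 3 is incorrect due to a sign flip.
The step shows: sin(2*θ)
The correct value should be: -sin(2*θ)

Explanation: The sign of the whole expression was flipped: the term -sin(2*θ) was incorrectly written as sin(2*θ)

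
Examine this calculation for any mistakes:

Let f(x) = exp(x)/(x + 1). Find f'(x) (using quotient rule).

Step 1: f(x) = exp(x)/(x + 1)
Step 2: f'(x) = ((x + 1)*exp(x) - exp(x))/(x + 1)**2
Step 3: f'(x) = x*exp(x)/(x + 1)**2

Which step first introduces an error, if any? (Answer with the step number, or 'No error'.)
No error

All steps in this derivation are correct.
The final answer f'(x) = x*exp(x)/(x + 1)**2 is valid.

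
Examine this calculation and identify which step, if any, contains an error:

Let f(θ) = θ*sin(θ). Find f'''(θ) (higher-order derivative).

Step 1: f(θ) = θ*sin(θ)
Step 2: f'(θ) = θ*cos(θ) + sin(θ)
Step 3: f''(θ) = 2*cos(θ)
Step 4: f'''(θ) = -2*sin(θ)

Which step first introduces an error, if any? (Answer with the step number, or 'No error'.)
Step 3

Step 3 is incorrect due to a dropped term.
The step shows: 2*cos(θ)
The correct value should be: -θ*sin(θ) + 2*cos(θ)

Explanation: A term was dropped: the term -θ*sin(θ) was incorrectly omitted
The later steps are derived from this incorrect expression, so the error originates in Step 3.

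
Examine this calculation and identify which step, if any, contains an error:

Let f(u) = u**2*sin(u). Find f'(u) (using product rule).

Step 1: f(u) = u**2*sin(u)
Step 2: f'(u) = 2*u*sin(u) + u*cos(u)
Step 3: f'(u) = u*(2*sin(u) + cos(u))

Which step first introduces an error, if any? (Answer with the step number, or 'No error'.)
Step 2

Step 2 is incorrect due to a wrong exponent.
The step shows: 2*u*sin(u) + u*cos(u)
The correct value should be: u**2*cos(u) + 2*u*sin(u)

Explanation: The exponent 2 on u was incorrectly written as 1: the term u**2*cos(u) was incorrectly written as u*cos(u)
The later steps are derived from this incorrect expression, so the error originates in Step 2.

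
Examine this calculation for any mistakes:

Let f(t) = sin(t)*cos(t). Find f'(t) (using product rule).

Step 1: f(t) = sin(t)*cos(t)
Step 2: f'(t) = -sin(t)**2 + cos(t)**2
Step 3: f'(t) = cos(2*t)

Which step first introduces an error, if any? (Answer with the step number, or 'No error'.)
No error

All steps in this derivation are correct.
The final answer f'(t) = cos(2*t) is valid.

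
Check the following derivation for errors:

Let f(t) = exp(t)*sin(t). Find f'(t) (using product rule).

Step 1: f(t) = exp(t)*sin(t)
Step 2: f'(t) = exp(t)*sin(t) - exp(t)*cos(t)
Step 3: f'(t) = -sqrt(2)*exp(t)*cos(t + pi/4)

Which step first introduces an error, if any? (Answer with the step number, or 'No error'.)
Step 2

Step 2 is incorrect due to a sign flip.
The step shows: exp(t)*sin(t) - exp(t)*cos(t)
The correct value should be: exp(t)*sin(t) + exp(t)*cos(t)

Explanation: The sign of one term was flipped: the term exp(t)*cos(t) was incorrectly written as -exp(t)*cos(t)
The later steps are derived from this incorrect expression, so the error originates in Step 2.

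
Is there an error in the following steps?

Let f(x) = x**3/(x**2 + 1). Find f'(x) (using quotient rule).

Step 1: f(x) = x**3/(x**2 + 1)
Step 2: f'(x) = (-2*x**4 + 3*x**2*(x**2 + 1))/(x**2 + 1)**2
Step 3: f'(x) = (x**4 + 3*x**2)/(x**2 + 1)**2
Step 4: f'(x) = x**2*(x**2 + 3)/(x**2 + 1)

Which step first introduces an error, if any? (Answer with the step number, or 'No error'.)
Step 4

Step 4 is incorrect due to a wrong exponent.
The step shows: x**2*(x**2 + 3)/(x**2 + 1)
The correct value should be: x**2*(x**2 + 3)/(x**2 + 1)**2

Explanation: The exponent -2 on x**2 + 1 was incorrectly written as -1: the term x**2*(x**2 + 3)/(x**2 + 1)**2 was incorrectly written as x**2*(x**2 + 3)/(x**2 + 1)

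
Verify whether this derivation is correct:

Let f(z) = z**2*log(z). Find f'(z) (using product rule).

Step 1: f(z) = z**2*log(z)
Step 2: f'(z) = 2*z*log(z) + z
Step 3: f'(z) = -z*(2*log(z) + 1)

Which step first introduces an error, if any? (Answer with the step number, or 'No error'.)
Step 3

Step 3 is incorrect due to a sign flip.
The step shows: -z*(2*log(z) + 1)
The correct value should be: z*(2*log(z) + 1)

Explanation: The sign of the whole expression was flipped: the term z*(2*log(z) + 1) was incorrectly written as -z*(2*log(z) + 1)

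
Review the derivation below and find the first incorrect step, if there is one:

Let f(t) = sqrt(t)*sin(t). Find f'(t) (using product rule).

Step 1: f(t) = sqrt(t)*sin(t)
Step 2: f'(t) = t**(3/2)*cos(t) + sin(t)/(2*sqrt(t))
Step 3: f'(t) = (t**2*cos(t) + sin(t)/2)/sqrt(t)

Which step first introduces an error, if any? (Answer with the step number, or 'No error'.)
Step 2

Step 2 is incorrect due to a wrong exponent.
The step shows: t**(3/2)*cos(t) + sin(t)/(2*sqrt(t))
The correct value should be: sqrt(t)*cos(t) + sin(t)/(2*sqrt(t))

Explanation: The exponent 1/2 on t was incorrectly written as 3/2: the term sqrt(t)*cos(t) was incorrectly written as t**(3/2)*cos(t)
The later steps are derived from this incorrect expression, so the error originates in Step 2.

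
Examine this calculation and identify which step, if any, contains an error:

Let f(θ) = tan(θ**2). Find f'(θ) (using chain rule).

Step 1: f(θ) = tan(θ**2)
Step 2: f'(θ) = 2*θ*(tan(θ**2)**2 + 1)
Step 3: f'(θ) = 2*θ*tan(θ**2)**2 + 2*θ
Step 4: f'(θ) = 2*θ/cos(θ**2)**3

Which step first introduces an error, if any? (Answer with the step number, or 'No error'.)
Step 4

Step 4 is incorrect due to a wrong exponent.
The step shows: 2*θ/cos(θ**2)**3
The correct value should be: 2*θ/cos(θ**2)**2

Explanation: The exponent -2 on cos(θ**2) was incorrectly written as -3: the term 2*θ/cos(θ**2)**2 was incorrectly written as 2*θ/cos(θ**2)**3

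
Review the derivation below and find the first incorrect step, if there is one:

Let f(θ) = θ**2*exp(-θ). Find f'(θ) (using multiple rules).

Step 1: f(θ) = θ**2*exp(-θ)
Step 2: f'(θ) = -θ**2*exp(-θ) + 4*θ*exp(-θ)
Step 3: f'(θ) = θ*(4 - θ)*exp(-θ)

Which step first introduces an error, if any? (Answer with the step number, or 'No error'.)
Step 2

Step 2 is incorrect due to a wrong coefficient.
The step shows: -θ**2*exp(-θ) + 4*θ*exp(-θ)
The correct value should be: -θ**2*exp(-θ) + 2*θ*exp(-θ)

Explanation: The coefficient 2 was incorrectly written as 4: the term 2*θ*exp(-θ) was incorrectly written as 4*θ*exp(-θ)
The later steps are derived from this incorrect expression, so the error originates in Step 2.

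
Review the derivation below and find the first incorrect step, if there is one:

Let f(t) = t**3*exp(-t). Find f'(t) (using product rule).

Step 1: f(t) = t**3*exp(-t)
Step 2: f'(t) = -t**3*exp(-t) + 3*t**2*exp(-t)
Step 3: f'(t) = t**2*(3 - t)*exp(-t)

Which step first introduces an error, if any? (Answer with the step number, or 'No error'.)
No error

All steps in this derivation are correct.
The final answer f'(t) = t**2*(3 - t)*exp(-t) is valid.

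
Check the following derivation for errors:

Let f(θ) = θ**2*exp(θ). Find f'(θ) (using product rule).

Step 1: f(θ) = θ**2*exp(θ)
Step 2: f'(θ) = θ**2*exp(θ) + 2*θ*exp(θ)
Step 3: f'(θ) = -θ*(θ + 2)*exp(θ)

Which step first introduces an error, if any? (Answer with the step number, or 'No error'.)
Step 3

Step 3 is incorrect due to a sign flip.
The step shows: -θ*(θ + 2)*exp(θ)
The correct value should be: θ*(θ + 2)*exp(θ)

Explanation: The sign of the whole expression was flipped: the term θ*(θ + 2)*exp(θ) was incorrectly written as -θ*(θ + 2)*exp(θ)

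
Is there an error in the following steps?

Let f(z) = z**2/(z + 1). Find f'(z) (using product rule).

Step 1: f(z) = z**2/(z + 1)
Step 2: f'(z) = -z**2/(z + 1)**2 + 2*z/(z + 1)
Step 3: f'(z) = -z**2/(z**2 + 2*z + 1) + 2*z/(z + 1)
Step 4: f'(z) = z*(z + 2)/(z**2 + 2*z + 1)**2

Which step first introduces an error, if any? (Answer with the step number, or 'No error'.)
Step 4

Step 4 is incorrect due to a wrong exponent.
The step shows: z*(z + 2)/(z**2 + 2*z + 1)**2
The correct value should be: z*(z + 2)/(z**2 + 2*z + 1)

Explanation: The exponent -1 on z**2 + 2*z + 1 was incorrectly written as -2: the term z*(z + 2)/(z**2 + 2*z + 1) was incorrectly written as z*(z + 2)/(z**2 + 2*z + 1)**2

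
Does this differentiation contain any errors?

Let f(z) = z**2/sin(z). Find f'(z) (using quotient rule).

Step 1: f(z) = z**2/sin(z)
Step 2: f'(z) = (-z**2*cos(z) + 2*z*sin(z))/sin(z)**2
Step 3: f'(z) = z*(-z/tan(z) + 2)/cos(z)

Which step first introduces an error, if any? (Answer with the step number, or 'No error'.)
Step 3

Step 3 is incorrect due to a wrong trig function.
The step shows: z*(-z/tan(z) + 2)/cos(z)
The correct value should be: z*(-z/tan(z) + 2)/sin(z)

Explanation: sin(z) was incorrectly written as cos(z): the term z*(-z/tan(z) + 2)/sin(z) was incorrectly written as z*(-z/tan(z) + 2)/cos(z)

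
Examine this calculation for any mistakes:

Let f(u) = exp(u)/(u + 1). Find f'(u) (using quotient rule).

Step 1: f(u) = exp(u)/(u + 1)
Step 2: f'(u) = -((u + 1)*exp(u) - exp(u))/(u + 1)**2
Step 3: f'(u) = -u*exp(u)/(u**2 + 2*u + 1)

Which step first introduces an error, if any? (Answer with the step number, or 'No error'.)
Step 2

Step 2 is incorrect due to a sign flip.
The step shows: -((u + 1)*exp(u) - exp(u))/(u + 1)**2
The correct value should be: ((u + 1)*exp(u) - exp(u))/(u + 1)**2

Explanation: The sign of the whole expression was flipped: the term ((u + 1)*exp(u) - exp(u))/(u + 1)**2 was incorrectly written as -((u + 1)*exp(u) - exp(u))/(u + 1)**2
The later steps are derived from this incorrect expression, so the error originates in Step 2.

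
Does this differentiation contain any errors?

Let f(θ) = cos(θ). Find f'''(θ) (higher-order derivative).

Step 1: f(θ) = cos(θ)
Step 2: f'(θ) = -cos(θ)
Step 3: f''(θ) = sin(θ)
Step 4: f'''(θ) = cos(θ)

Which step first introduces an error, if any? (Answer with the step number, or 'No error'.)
Step 2

Step 2 is incorrect due to a wrong trig function.
The step shows: -cos(θ)
The correct value should be: -sin(θ)

Explanation: sin(θ) was incorrectly written as cos(θ): the term -sin(θ) was incorrectly written as -cos(θ)
The later steps are derived from this incorrect expression, so the error originates in Step 2.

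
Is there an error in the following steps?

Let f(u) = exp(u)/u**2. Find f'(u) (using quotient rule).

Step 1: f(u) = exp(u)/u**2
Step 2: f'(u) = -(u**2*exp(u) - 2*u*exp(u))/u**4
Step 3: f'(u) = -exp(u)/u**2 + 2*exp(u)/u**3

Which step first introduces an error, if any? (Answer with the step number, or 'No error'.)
Step 2

Step 2 is incorrect due to a sign flip.
The step shows: -(u**2*exp(u) - 2*u*exp(u))/u**4
The correct value should be: (u**2*exp(u) - 2*u*exp(u))/u**4

Explanation: The sign of the whole expression was flipped: the term (u**2*exp(u) - 2*u*exp(u))/u**4 was incorrectly written as -(u**2*exp(u) - 2*u*exp(u))/u**4
The later steps are derived from this incorrect expression, so the error originates in Step 2.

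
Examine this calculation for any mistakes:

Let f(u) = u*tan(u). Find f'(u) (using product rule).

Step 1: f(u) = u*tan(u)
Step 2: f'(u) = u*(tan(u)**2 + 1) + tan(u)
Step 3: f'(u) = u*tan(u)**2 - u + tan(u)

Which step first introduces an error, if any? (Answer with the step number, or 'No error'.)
Step 3

Step 3 is incorrect due to a sign flip.
The step shows: u*tan(u)**2 - u + tan(u)
The correct value should be: u*tan(u)**2 + u + tan(u)

Explanation: The sign of one term was flipped: the term u was incorrectly written as -u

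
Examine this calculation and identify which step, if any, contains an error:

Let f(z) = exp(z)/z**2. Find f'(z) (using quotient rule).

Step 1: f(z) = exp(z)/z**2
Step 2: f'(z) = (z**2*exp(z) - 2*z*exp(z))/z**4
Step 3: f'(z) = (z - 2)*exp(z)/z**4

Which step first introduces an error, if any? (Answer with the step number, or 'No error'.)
Step 3

Step 3 is incorrect due to a wrong exponent.
The step shows: (z - 2)*exp(z)/z**4
The correct value should be: (z - 2)*exp(z)/z**3

Explanation: The exponent -3 on z was incorrectly written as -4: the term (z - 2)*exp(z)/z**3 was incorrectly written as (z - 2)*exp(z)/z**4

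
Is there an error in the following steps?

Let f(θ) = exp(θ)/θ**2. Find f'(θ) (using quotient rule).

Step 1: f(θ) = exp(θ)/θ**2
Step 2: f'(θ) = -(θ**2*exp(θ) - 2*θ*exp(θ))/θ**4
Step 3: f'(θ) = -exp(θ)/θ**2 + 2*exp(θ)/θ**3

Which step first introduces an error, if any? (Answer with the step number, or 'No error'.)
Step 2

Step 2 is incorrect due to a sign flip.
The step shows: -(θ**2*exp(θ) - 2*θ*exp(θ))/θ**4
The correct value should be: (θ**2*exp(θ) - 2*θ*exp(θ))/θ**4

Explanation: The sign of the whole expression was flipped: the term (θ**2*exp(θ) - 2*θ*exp(θ))/θ**4 was incorrectly written as -(θ**2*exp(θ) - 2*θ*exp(θ))/θ**4
The later steps are derived from this incorrect expression, so the error originates in Step 2.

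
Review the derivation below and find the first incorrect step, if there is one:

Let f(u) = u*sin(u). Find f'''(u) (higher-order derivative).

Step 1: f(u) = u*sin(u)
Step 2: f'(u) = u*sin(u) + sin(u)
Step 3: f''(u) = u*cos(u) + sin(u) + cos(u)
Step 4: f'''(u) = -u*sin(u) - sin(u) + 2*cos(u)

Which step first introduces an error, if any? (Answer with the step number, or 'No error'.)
Step 2

Step 2 is incorrect due to a wrong trig function.
The step shows: u*sin(u) + sin(u)
The correct value should be: u*cos(u) + sin(u)

Explanation: cos(u) was incorrectly written as sin(u): the term u*cos(u) was incorrectly written as u*sin(u)
The later steps are derived from this incorrect expression, so the error originates in Step 2.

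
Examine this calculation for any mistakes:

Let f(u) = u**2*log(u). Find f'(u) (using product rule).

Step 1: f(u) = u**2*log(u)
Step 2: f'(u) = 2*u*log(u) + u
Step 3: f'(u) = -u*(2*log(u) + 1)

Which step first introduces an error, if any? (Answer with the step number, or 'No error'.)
Step 3

Step 3 is incorrect due to a sign flip.
The step shows: -u*(2*log(u) + 1)
The correct value should be: u*(2*log(u) + 1)

Explanation: The sign of the whole expression was flipped: the term u*(2*log(u) + 1) was incorrectly written as -u*(2*log(u) + 1)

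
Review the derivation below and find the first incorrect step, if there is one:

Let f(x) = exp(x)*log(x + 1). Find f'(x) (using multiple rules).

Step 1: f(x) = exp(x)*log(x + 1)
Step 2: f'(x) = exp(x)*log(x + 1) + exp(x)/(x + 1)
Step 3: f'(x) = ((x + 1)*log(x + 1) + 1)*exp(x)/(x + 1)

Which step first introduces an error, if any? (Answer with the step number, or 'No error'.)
No error

All steps in this derivation are correct.
The final answer f'(x) = ((x + 1)*log(x + 1) + 1)*exp(x)/(x + 1) is valid.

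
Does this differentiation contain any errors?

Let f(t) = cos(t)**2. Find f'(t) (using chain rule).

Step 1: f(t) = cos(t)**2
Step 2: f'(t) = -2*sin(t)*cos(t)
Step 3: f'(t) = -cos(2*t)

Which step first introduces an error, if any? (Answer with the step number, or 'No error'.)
Step 3

Step 3 is incorrect due to a wrong trig function.
The step shows: -cos(2*t)
The correct value should be: -sin(2*t)

Explanation: sin(2*t) was incorrectly written as cos(2*t): the term -sin(2*t) was incorrectly written as -cos(2*t)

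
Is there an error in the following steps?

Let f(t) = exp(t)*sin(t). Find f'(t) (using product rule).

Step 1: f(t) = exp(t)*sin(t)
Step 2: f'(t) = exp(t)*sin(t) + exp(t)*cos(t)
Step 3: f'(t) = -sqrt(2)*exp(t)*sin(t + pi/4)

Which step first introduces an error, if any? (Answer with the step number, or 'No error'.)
Step 3

Step 3 is incorrect due to a sign flip.
The step shows: -sqrt(2)*exp(t)*sin(t + pi/4)
The correct value should be: sqrt(2)*exp(t)*sin(t + pi/4)

Explanation: The sign of the whole expression was flipped: the term sqrt(2)*exp(t)*sin(t + pi/4) was incorrectly written as -sqrt(2)*exp(t)*sin(t + pi/4)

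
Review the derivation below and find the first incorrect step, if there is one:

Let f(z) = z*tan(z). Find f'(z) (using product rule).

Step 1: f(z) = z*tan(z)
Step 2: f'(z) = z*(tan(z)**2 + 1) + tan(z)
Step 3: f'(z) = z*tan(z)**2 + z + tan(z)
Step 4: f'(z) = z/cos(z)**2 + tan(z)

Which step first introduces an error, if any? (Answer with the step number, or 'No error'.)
No error

All steps in this derivation are correct.
The final answer f'(z) = z/cos(z)**2 + tan(z) is valid.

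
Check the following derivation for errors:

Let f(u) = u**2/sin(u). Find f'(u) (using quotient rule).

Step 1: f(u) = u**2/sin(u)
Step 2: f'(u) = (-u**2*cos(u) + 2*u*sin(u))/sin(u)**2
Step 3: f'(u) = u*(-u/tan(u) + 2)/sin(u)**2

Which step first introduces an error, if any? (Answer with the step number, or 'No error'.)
Step 3

Step 3 is incorrect due to a wrong exponent.
The step shows: u*(-u/tan(u) + 2)/sin(u)**2
The correct value should be: u*(-u/tan(u) + 2)/sin(u)

Explanation: The exponent -1 on sin(u) was incorrectly written as -2: the term u*(-u/tan(u) + 2)/sin(u) was incorrectly written as u*(-u/tan(u) + 2)/sin(u)**2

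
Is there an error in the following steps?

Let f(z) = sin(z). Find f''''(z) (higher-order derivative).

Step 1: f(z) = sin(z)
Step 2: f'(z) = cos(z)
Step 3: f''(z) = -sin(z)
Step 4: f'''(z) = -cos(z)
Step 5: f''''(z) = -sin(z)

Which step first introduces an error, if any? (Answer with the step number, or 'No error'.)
Step 5

Step 5 is incorrect due to a sign flip.
The step shows: -sin(z)
The correct value should be: sin(z)

Explanation: The sign of the whole expression was flipped: the term sin(z) was incorrectly written as -sin(z)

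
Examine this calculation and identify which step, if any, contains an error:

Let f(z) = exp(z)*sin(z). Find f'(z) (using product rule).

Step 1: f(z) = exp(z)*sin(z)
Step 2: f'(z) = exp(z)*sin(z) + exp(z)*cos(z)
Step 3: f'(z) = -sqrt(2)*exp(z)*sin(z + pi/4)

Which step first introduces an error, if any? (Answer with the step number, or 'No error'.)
Step 3

Step 3 is incorrect due to a sign flip.
The step shows: -sqrt(2)*exp(z)*sin(z + pi/4)
The correct value should be: sqrt(2)*exp(z)*sin(z + pi/4)

Explanation: The sign of the whole expression was flipped: the term sqrt(2)*exp(z)*sin(z + pi/4) was incorrectly written as -sqrt(2)*exp(z)*sin(z + pi/4)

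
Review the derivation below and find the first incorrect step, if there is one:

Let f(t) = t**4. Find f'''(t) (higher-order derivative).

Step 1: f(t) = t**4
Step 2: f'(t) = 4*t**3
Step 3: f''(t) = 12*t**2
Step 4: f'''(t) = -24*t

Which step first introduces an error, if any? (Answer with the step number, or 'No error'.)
Step 4

Step 4 is incorrect due to a sign flip.
The step shows: -24*t
The correct value should be: 24*t

Explanation: The sign of the whole expression was flipped: the term 24*t was incorrectly written as -24*t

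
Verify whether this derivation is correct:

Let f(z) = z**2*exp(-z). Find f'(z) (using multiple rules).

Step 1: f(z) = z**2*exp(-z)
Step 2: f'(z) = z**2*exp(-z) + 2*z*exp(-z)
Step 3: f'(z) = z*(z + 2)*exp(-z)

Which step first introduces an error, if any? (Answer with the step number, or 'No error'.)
Step 2

Step 2 is incorrect due to a sign flip.
The step shows: z**2*exp(-z) + 2*z*exp(-z)
The correct value should be: -z**2*exp(-z) + 2*z*exp(-z)

Explanation: The sign of one term was flipped: the term -z**2*exp(-z) was incorrectly written as z**2*exp(-z)
The later steps are derived from this incorrect expression, so the error originates in Step 2.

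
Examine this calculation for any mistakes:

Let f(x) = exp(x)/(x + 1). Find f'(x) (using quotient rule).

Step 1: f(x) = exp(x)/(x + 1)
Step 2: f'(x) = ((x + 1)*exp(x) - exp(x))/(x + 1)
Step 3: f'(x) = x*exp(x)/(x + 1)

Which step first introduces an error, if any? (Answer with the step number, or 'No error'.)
Step 2

Step 2 is incorrect due to a wrong exponent.
The step shows: ((x + 1)*exp(x) - exp(x))/(x + 1)
The correct value should be: ((x + 1)*exp(x) - exp(x))/(x + 1)**2

Explanation: The exponent -2 on x + 1 was incorrectly written as -1: the term ((x + 1)*exp(x) - exp(x))/(x + 1)**2 was incorrectly written as ((x + 1)*exp(x) - exp(x))/(x + 1)
The later steps are derived from this incorrect expression, so the error originates in Step 2.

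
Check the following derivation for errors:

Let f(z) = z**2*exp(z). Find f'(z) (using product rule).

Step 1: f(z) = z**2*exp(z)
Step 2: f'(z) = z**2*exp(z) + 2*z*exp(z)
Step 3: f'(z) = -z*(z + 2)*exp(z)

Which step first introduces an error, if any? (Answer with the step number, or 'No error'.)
Step 3

Step 3 is incorrect due to a sign flip.
The step shows: -z*(z + 2)*exp(z)
The correct value should be: z*(z + 2)*exp(z)

Explanation: The sign of the whole expression was flipped: the term z*(z + 2)*exp(z) was incorrectly written as -z*(z + 2)*exp(z)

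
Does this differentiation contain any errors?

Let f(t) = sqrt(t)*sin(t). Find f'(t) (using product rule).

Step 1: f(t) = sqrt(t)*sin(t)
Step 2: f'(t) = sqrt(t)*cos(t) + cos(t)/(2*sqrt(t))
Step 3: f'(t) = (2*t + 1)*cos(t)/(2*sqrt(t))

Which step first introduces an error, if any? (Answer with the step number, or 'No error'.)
Step 2

Step 2 is incorrect due to a wrong trig function.
The step shows: sqrt(t)*cos(t) + cos(t)/(2*sqrt(t))
The correct value should be: sqrt(t)*cos(t) + sin(t)/(2*sqrt(t))

Explanation: sin(t) was incorrectly written as cos(t): the term sin(t)/(2*sqrt(t)) was incorrectly written as cos(t)/(2*sqrt(t))
The later steps are derived from this incorrect expression, so the error originates in Step 2.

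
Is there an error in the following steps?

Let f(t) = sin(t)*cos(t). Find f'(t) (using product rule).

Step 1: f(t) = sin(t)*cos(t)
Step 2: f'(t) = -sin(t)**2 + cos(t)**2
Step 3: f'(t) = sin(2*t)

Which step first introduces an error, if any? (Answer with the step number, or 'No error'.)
Step 3

Step 3 is incorrect due to a wrong trig function.
The step shows: sin(2*t)
The correct value should be: cos(2*t)

Explanation: cos(2*t) was incorrectly written as sin(2*t): the term cos(2*t) was incorrectly written as sin(2*t)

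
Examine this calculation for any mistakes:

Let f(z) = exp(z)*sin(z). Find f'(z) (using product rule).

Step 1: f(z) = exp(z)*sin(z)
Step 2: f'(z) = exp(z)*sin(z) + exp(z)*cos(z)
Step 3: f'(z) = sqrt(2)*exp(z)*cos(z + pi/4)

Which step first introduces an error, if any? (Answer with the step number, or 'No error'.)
Step 3

Step 3 is incorrect due to a wrong trig function.
The step shows: sqrt(2)*exp(z)*cos(z + pi/4)
The correct value should be: sqrt(2)*exp(z)*sin(z + pi/4)

Explanation: sin(z + pi/4) was incorrectly written as cos(z + pi/4): the term sqrt(2)*exp(z)*sin(z + pi/4) was incorrectly written as sqrt(2)*exp(z)*cos(z + pi/4)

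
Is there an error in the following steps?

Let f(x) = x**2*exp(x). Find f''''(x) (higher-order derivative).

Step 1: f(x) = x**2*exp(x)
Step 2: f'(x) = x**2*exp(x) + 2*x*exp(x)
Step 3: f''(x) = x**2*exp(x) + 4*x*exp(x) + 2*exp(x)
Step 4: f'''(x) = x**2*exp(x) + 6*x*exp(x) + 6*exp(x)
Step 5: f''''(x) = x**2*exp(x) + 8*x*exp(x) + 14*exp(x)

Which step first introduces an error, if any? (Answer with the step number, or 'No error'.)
Step 5

Step 5 is incorrect due to a wrong coefficient.
The step shows: x**2*exp(x) + 8*x*exp(x) + 14*exp(x)
The correct value should be: x**2*exp(x) + 8*x*exp(x) + 12*exp(x)

Explanation: The coefficient 12 was incorrectly written as 14: the term 12*exp(x) was incorrectly written as 14*exp(x)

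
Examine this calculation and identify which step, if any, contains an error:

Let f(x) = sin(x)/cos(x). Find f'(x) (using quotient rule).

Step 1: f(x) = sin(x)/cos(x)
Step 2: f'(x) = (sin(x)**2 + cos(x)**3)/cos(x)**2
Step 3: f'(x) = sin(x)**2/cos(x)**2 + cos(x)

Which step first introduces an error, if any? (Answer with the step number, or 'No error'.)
Step 2

Step 2 is incorrect due to a wrong exponent.
The step shows: (sin(x)**2 + cos(x)**3)/cos(x)**2
The correct value should be: (sin(x)**2 + cos(x)**2)/cos(x)**2

Explanation: The exponent 2 on cos(x) was incorrectly written as 3: the term (sin(x)**2 + cos(x)**2)/cos(x)**2 was incorrectly written as (sin(x)**2 + cos(x)**3)/cos(x)**2
The later steps are derived from this incorrect expression, so the error originates in Step 2.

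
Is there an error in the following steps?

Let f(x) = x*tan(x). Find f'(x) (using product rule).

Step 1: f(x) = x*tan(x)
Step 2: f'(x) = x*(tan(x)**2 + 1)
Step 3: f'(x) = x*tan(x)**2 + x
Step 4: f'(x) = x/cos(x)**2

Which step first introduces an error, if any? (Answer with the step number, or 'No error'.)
Step 2

Step 2 is incorrect due to a dropped term.
The step shows: x*(tan(x)**2 + 1)
The correct value should be: x*(tan(x)**2 + 1) + tan(x)

Explanation: A term was dropped: the term tan(x) was incorrectly omitted
The later steps are derived from this incorrect expression, so the error originates in Step 2.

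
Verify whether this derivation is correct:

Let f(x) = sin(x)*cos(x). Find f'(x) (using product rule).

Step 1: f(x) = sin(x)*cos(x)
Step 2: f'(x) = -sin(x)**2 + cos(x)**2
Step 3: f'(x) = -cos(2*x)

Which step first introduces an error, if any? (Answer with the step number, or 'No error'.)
Step 3

Step 3 is incorrect due to a sign flip.
The step shows: -cos(2*x)
The correct value should be: cos(2*x)

Explanation: The sign of the whole expression was flipped: the term cos(2*x) was incorrectly written as -cos(2*x)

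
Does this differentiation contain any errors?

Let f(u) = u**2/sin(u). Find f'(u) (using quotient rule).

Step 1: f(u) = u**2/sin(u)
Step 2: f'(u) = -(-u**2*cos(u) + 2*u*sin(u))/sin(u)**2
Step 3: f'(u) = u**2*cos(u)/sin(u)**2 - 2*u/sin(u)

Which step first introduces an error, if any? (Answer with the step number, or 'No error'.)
Step 2

Step 2 is incorrect due to a sign flip.
The step shows: -(-u**2*cos(u) + 2*u*sin(u))/sin(u)**2
The correct value should be: (-u**2*cos(u) + 2*u*sin(u))/sin(u)**2

Explanation: The sign of the whole expression was flipped: the term (-u**2*cos(u) + 2*u*sin(u))/sin(u)**2 was incorrectly written as -(-u**2*cos(u) + 2*u*sin(u))/sin(u)**2
The later steps are derived from this incorrect expression, so the error originates in Step 2.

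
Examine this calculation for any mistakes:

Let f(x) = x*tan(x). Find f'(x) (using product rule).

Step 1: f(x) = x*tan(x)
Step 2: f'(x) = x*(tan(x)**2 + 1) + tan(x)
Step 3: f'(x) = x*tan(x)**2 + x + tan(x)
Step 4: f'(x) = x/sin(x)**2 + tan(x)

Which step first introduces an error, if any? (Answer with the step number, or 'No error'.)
Step 4

Step 4 is incorrect due to a wrong trig function.
The step shows: x/sin(x)**2 + tan(x)
The correct value should be: x/cos(x)**2 + tan(x)

Explanation: cos(x) was incorrectly written as sin(x): the term x/cos(x)**2 was incorrectly written as x/sin(x)**2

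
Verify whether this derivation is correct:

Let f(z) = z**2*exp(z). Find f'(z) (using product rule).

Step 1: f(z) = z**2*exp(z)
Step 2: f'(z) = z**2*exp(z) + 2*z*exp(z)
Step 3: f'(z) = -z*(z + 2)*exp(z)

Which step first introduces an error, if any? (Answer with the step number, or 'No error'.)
Step 3

Step 3 is incorrect due to a sign flip.
The step shows: -z*(z + 2)*exp(z)
The correct value should be: z*(z + 2)*exp(z)

Explanation: The sign of the whole expression was flipped: the term z*(z + 2)*exp(z) was incorrectly written as -z*(z + 2)*exp(z)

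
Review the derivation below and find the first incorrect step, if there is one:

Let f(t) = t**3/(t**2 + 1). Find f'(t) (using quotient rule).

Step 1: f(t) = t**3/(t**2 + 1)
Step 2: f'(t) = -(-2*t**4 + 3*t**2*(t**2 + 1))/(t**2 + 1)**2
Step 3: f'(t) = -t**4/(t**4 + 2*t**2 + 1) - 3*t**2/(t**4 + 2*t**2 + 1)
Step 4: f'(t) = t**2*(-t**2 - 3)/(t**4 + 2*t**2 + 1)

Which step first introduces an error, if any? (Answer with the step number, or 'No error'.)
Step 2

Step 2 is incorrect due to a sign flip.
The step shows: -(-2*t**4 + 3*t**2*(t**2 + 1))/(t**2 + 1)**2
The correct value should be: (-2*t**4 + 3*t**2*(t**2 + 1))/(t**2 + 1)**2

Explanation: The sign of the whole expression was flipped: the term (-2*t**4 + 3*t**2*(t**2 + 1))/(t**2 + 1)**2 was incorrectly written as -(-2*t**4 + 3*t**2*(t**2 + 1))/(t**2 + 1)**2
The later steps are derived from this incorrect expression, so the error originates in Step 2.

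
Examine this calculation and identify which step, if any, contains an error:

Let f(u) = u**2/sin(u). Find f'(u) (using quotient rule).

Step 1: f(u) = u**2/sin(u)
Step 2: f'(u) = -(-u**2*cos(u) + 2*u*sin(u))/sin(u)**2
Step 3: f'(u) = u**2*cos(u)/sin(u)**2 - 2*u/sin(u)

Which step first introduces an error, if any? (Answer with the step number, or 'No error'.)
Step 2

Step 2 is incorrect due to a sign flip.
The step shows: -(-u**2*cos(u) + 2*u*sin(u))/sin(u)**2
The correct value should be: (-u**2*cos(u) + 2*u*sin(u))/sin(u)**2

Explanation: The sign of the whole expression was flipped: the term (-u**2*cos(u) + 2*u*sin(u))/sin(u)**2 was incorrectly written as -(-u**2*cos(u) + 2*u*sin(u))/sin(u)**2
The later steps are derived from this incorrect expression, so the error originates in Step 2.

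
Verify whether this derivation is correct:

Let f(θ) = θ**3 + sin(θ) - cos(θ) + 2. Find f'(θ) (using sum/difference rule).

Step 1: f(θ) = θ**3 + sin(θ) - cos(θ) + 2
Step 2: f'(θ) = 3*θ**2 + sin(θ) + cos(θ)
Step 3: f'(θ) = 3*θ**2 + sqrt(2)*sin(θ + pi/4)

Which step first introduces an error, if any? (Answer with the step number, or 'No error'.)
No error

All steps in this derivation are correct.
The final answer f'(θ) = 3*θ**2 + sqrt(2)*sin(θ + pi/4) is valid.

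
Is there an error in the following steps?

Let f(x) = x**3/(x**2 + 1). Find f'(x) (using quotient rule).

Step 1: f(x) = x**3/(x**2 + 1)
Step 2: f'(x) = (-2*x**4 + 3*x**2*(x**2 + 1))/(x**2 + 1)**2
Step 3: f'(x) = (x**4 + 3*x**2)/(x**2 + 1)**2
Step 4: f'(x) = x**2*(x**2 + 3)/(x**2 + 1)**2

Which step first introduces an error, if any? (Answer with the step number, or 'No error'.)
No error

All steps in this derivation are correct.
The final answer f'(x) = x**2*(x**2 + 3)/(x**2 + 1)**2 is valid.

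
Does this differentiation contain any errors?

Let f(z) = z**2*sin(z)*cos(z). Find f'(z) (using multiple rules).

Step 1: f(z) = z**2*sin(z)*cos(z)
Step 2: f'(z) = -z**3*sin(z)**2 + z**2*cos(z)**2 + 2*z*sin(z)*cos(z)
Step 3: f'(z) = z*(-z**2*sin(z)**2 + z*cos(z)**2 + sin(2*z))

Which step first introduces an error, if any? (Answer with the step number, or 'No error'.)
Step 2

Step 2 is incorrect due to a wrong exponent.
The step shows: -z**3*sin(z)**2 + z**2*cos(z)**2 + 2*z*sin(z)*cos(z)
The correct value should be: -z**2*sin(z)**2 + z**2*cos(z)**2 + 2*z*sin(z)*cos(z)

Explanation: The exponent 2 on z was incorrectly written as 3: the term -z**2*sin(z)**2 was incorrectly written as -z**3*sin(z)**2
The later steps are derived from this incorrect expression, so the error originates in Step 2.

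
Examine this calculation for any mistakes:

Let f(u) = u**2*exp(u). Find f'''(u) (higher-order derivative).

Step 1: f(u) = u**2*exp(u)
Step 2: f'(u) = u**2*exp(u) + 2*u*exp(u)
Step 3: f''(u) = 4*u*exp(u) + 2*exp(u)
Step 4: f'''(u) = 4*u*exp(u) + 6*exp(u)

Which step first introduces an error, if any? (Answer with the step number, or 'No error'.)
Step 3

Step 3 is incorrect due to a dropped term.
The step shows: 4*u*exp(u) + 2*exp(u)
The correct value should be: u**2*exp(u) + 4*u*exp(u) + 2*exp(u)

Explanation: A term was dropped: the term u**2*exp(u) was incorrectly omitted
The later steps are derived from this incorrect expression, so the error originates in Step 3.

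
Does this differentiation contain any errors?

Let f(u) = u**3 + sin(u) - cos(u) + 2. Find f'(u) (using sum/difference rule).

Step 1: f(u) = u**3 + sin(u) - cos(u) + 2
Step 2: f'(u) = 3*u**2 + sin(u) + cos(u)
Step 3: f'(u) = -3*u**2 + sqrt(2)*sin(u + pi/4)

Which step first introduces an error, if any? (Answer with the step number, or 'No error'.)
Step 3

Step 3 is incorrect due to a sign flip.
The step shows: -3*u**2 + sqrt(2)*sin(u + pi/4)
The correct value should be: 3*u**2 + sqrt(2)*sin(u + pi/4)

Explanation: The sign of one term was flipped: the term 3*u**2 was incorrectly written as -3*u**2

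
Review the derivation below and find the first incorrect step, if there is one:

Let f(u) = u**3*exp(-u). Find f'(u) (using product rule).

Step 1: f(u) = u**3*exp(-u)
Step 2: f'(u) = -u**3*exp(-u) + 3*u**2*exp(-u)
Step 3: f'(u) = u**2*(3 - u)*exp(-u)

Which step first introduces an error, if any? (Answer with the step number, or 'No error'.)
No error

All steps in this derivation are correct.
The final answer f'(u) = u**2*(3 - u)*exp(-u) is valid.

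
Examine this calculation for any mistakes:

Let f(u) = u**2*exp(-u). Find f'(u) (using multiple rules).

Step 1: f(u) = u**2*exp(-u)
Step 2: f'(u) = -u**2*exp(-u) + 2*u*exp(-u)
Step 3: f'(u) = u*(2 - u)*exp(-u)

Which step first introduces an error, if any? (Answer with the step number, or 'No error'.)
No error

All steps in this derivation are correct.
The final answer f'(u) = u*(2 - u)*exp(-u) is valid.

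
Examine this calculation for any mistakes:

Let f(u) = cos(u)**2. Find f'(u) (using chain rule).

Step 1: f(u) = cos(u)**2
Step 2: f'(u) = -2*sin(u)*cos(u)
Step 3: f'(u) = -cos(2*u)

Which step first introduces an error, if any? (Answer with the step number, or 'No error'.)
Step 3

Step 3 is incorrect due to a wrong trig function.
The step shows: -cos(2*u)
The correct value should be: -sin(2*u)

Explanation: sin(2*u) was incorrectly written as cos(2*u): the term -sin(2*u) was incorrectly written as -cos(2*u)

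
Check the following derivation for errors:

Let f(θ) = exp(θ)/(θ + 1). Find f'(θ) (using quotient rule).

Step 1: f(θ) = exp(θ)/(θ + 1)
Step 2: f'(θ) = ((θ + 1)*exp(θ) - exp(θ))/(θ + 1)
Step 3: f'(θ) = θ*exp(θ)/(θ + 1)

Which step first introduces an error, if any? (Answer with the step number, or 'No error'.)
Step 2

Step 2 is incorrect due to a wrong exponent.
The step shows: ((θ + 1)*exp(θ) - exp(θ))/(θ + 1)
The correct value should be: ((θ + 1)*exp(θ) - exp(θ))/(θ + 1)**2

Explanation: The exponent -2 on θ + 1 was incorrectly written as -1: the term ((θ + 1)*exp(θ) - exp(θ))/(θ + 1)**2 was incorrectly written as ((θ + 1)*exp(θ) - exp(θ))/(θ + 1)
The later steps are derived from this incorrect expression, so the error originates in Step 2.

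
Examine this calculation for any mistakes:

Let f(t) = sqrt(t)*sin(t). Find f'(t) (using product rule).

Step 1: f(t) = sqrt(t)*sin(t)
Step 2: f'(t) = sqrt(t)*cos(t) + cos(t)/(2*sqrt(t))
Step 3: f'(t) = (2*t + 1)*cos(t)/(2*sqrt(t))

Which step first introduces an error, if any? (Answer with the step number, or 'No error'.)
Step 2

Step 2 is incorrect due to a wrong trig function.
The step shows: sqrt(t)*cos(t) + cos(t)/(2*sqrt(t))
The correct value should be: sqrt(t)*cos(t) + sin(t)/(2*sqrt(t))

Explanation: sin(t) was incorrectly written as cos(t): the term sin(t)/(2*sqrt(t)) was incorrectly written as cos(t)/(2*sqrt(t))
The later steps are derived from this incorrect expression, so the error originates in Step 2.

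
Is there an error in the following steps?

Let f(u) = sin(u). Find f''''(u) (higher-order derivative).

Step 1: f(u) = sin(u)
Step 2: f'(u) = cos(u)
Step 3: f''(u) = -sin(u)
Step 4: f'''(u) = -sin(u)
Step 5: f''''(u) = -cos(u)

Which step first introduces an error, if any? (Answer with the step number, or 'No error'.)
Step 4

Step 4 is incorrect due to a wrong trig function.
The step shows: -sin(u)
The correct value should be: -cos(u)

Explanation: cos(u) was incorrectly written as sin(u): the term -cos(u) was incorrectly written as -sin(u)
The later steps are derived from this incorrect expression, so the error originates in Step 4.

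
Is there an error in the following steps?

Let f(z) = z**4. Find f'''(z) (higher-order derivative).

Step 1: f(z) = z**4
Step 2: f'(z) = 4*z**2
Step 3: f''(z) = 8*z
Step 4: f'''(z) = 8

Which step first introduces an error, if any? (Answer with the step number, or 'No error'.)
Step 2

Step 2 is incorrect due to a wrong exponent.
The step shows: 4*z**2
The correct value should be: 4*z**3

Explanation: The exponent 3 on z was incorrectly written as 2: the term 4*z**3 was incorrectly written as 4*z**2
The later steps are derived from this incorrect expression, so the error originates in Step 2.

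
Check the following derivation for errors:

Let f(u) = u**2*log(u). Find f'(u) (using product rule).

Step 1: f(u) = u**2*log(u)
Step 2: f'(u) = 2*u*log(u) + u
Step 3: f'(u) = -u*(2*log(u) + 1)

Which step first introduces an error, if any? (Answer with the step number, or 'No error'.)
Step 3

Step 3 is incorrect due to a sign flip.
The step shows: -u*(2*log(u) + 1)
The correct value should be: u*(2*log(u) + 1)

Explanation: The sign of the whole expression was flipped: the term u*(2*log(u) + 1) was incorrectly written as -u*(2*log(u) + 1)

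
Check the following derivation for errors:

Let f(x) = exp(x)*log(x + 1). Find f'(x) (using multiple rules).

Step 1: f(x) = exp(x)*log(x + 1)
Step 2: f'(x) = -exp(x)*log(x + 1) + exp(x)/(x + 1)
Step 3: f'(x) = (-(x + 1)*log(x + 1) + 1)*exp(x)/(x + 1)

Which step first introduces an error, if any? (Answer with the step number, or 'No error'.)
Step 2

Step 2 is incorrect due to a sign flip.
The step shows: -exp(x)*log(x + 1) + exp(x)/(x + 1)
The correct value should be: exp(x)*log(x + 1) + exp(x)/(x + 1)

Explanation: The sign of one term was flipped: the term exp(x)*log(x + 1) was incorrectly written as -exp(x)*log(x + 1)
The later steps are derived from this incorrect expression, so the error originates in Step 2.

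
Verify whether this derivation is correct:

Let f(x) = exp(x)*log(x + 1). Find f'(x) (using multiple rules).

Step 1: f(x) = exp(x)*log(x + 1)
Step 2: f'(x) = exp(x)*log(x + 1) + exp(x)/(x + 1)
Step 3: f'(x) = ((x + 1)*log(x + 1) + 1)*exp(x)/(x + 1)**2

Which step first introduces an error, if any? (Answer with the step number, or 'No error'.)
Step 3

Step 3 is incorrect due to a wrong exponent.
The step shows: ((x + 1)*log(x + 1) + 1)*exp(x)/(x + 1)**2
The correct value should be: ((x + 1)*log(x + 1) + 1)*exp(x)/(x + 1)

Explanation: The exponent -1 on x + 1 was incorrectly written as -2: the term ((x + 1)*log(x + 1) + 1)*exp(x)/(x + 1) was incorrectly written as ((x + 1)*log(x + 1) + 1)*exp(x)/(x + 1)**2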